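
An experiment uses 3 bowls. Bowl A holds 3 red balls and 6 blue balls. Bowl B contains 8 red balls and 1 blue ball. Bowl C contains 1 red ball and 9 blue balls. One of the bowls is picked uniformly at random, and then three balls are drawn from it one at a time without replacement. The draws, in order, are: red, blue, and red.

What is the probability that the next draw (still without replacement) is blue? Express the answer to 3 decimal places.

For each hypothesis, P(data | H) works out to: P(data | bowl A) = (3/9)(6/8)(2/7) = 1/14; P(data | bowl B) = (8/9)(1/8)(7/7) = 1/9; P(data | bowl C) = (1/10)(9/9)(0/8) = 0.
Multiplying each by its prior: 1/3 · 1/14 = 1/42, 1/3 · 1/9 = 1/27, 1/3 · 0 = 0; with total 23/378.
Dividing through by the total gives posterior P(bowl A | data) = 9/23, P(bowl B | data) = 14/23, P(bowl C | data) = 0.
So P(blue next | data) = Σ P(blue next | H) P(H | data) = (5/6)(9/23) + (0)(14/23) = 15/46.

0.326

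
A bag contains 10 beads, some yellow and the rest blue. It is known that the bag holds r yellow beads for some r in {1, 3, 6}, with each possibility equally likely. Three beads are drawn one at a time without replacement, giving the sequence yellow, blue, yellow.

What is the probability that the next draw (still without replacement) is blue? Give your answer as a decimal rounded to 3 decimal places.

For each hypothesis, P(data | H) works out to: P(data | r = 1) = (1/10)(9/9)(0/8) = 0; P(data | r = 3) = (3/10)(7/9)(2/8) = 7/120; P(data | r = 6) = (6/10)(4/9)(5/8) = 1/6.
Weighting by the prior gives 1/3 · 0 = 0, 1/3 · 7/120 = 7/360, 1/3 · 1/6 = 1/18; with total 3/40.
Normalising, the posterior is P(r = 1 | data) = 0, P(r = 3 | data) = 7/27, P(r = 6 | data) = 20/27.
So P(blue next | data) = Σ P(blue next | H) P(H | data) = (6/7)(7/27) + (3/7)(20/27) = 34/63.

0.540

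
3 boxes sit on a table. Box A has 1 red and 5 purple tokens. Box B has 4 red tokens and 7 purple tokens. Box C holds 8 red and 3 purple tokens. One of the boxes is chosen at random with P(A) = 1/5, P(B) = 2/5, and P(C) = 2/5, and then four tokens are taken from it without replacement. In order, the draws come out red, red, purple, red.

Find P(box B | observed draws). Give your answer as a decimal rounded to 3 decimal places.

0.143

Compute the likelihood of the observed sequence for each case: P(data | box A) = (1/6)(0/5) = 0; P(data | box B) = (4/11)(3/10)(7/9)(2/8) = 7/330; P(data | box C) = (8/11)(7/10)(3/9)(6/8) = 7/55.
Multiplying each by its prior: 1/5 · 0 = 0, 2/5 · 7/330 = 7/825, 2/5 · 7/55 = 14/275; these sum to 49/825.
Therefore the posterior P(box B | data) = (7/825) / (49/825) = 1/7.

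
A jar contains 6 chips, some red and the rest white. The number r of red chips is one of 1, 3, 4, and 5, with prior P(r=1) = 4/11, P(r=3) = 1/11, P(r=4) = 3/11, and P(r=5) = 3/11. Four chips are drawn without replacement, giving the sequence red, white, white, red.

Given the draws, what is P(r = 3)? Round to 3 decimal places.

For each hypothesis, P(data | H) works out to: P(data | r = 1) = (1/6)(5/5)(4/4)(0/3) = 0; P(data | r = 3) = (3/6)(3/5)(2/4)(2/3) = 1/10; P(data | r = 4) = (4/6)(2/5)(1/4)(3/3) = 1/15; P(data | r = 5) = (5/6)(1/5)(0/4) = 0.
The prior-weighted likelihoods are 4/11 · 0 = 0, 1/11 · 1/10 = 1/110, 3/11 · 1/15 = 1/55, 3/11 · 0 = 0; these sum to 3/110.
Therefore the posterior P(r = 3 | data) = (1/110) / (3/110) = 1/3.

0.333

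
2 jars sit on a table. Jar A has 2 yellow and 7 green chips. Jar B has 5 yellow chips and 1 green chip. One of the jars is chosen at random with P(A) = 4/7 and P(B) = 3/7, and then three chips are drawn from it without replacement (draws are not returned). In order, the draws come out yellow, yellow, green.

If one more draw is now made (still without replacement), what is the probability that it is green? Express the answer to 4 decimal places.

Under each hypothesis, the probability of the observed sequence is: P(data | jar A) = (2/9)(1/8)(7/7) = 1/36; P(data | jar B) = (5/6)(4/5)(1/4) = 1/6.
Weighting by the prior gives 4/7 · 1/36 = 1/63, 3/7 · 1/6 = 1/14; summing to 11/126.
Normalising, the posterior is P(jar A | data) = 2/11, P(jar B | data) = 9/11.
Averaging over the posterior, P(green next | data) = (1)(2/11) + (0)(9/11) = 2/11.

0.1818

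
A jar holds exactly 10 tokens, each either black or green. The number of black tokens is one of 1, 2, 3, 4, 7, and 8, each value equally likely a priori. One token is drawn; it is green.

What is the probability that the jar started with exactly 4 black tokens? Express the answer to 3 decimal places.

The likelihood of this draw under each hypothesis: P(data | r = 1) = (9/10) = 9/10; P(data | r = 2) = (8/10) = 4/5; P(data | r = 3) = (7/10) = 7/10; P(data | r = 4) = (6/10) = 3/5; P(data | r = 7) = (3/10) = 3/10; P(data | r = 8) = (2/10) = 1/5.
The prior-weighted likelihoods are 1/6 · 9/10 = 3/20, 1/6 · 4/5 = 2/15, 1/6 · 7/10 = 7/60, 1/6 · 3/5 = 1/10, 1/6 · 3/10 = 1/20, 1/6 · 1/5 = 1/30; these sum to 7/12.
Therefore the posterior P(r = 4 | data) = (1/10) / (7/12) = 6/35.

0.171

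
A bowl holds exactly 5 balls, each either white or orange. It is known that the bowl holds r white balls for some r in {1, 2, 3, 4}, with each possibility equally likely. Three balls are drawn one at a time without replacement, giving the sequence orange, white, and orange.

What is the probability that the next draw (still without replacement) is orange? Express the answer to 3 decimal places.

Under each hypothesis, the probability of the observed sequence is: P(data | r = 1) = (4/5)(1/4)(3/3) = 1/5; P(data | r = 2) = (3/5)(2/4)(2/3) = 1/5; P(data | r = 3) = (2/5)(3/4)(1/3) = 1/10; P(data | r = 4) = (1/5)(4/4)(0/3) = 0.
Multiplying each by its prior: 1/4 · 1/5 = 1/20, 1/4 · 1/5 = 1/20, 1/4 · 1/10 = 1/40, 1/4 · 0 = 0; summing to 1/8.
Dividing through by the total gives posterior P(r = 1 | data) = 2/5, P(r = 2 | data) = 2/5, P(r = 3 | data) = 1/5, P(r = 4 | data) = 0.
So P(orange next | data) = Σ P(orange next | H) P(H | data) = (1)(2/5) + (1/2)(2/5) + (0)(1/5) = 3/5.

0.600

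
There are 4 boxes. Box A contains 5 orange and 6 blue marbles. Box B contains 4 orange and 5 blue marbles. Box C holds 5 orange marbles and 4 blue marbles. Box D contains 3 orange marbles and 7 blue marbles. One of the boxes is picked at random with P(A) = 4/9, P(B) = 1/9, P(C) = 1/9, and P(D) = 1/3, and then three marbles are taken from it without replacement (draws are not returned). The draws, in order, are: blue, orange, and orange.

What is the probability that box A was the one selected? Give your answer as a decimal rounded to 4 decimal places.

0.5171

Under each hypothesis, the probability of the observed sequence is: P(data | box A) = (6/11)(5/10)(4/9) = 0.12121; P(data | box B) = (5/9)(4/8)(3/7) = 0.11905; P(data | box C) = (4/9)(5/8)(4/7) = 0.15873; P(data | box D) = (7/10)(3/9)(2/8) = 0.058333.
Weighting by the prior gives 4/9 · 0.12121 = 0.053872, 1/9 · 0.11905 = 0.013228, 1/9 · 0.15873 = 0.017637, 1/3 · 0.058333 = 0.019444; with total 0.10418.
Therefore the posterior P(box A | data) = (0.053872) / (0.10418) = 0.5171.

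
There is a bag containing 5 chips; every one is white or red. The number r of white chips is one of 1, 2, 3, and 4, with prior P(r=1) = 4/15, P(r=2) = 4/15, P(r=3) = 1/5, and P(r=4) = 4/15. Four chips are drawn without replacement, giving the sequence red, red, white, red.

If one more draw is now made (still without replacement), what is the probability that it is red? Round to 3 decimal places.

For each hypothesis, P(data | H) works out to: P(data | r = 1) = (4/5)(3/4)(1/3)(2/2) = 1/5; P(data | r = 2) = (3/5)(2/4)(2/3)(1/2) = 1/10; P(data | r = 3) = (2/5)(1/4)(3/3)(0/2) = 0; P(data | r = 4) = (1/5)(0/4) = 0.
Multiplying each by its prior: 4/15 · 1/5 = 4/75, 4/15 · 1/10 = 2/75, 1/5 · 0 = 0, 4/15 · 0 = 0; summing to 2/25.
The posterior is then P(r = 1 | data) = 2/3, P(r = 2 | data) = 1/3, P(r = 3 | data) = 0, P(r = 4 | data) = 0.
So P(red next | data) = Σ P(red next | H) P(H | data) = (1)(2/3) + (0)(1/3) = 2/3.

0.667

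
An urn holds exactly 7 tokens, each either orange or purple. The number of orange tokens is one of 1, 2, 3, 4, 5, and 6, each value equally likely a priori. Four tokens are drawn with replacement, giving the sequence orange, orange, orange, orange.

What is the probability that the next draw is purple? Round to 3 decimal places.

0.234

Under each hypothesis, the probability of the observed sequence is: P(data | r = 1) = (1/7)(1/7)(1/7)(1/7) = 0.00041649; P(data | r = 2) = (2/7)(2/7)(2/7)(2/7) = 0.0066639; P(data | r = 3) = (3/7)(3/7)(3/7)(3/7) = 0.033736; P(data | r = 4) = (4/7)(4/7)(4/7)(4/7) = 0.10662; P(data | r = 5) = (5/7)(5/7)(5/7)(5/7) = 0.26031; P(data | r = 6) = (6/7)(6/7)(6/7)(6/7) = 0.53978.
The prior-weighted likelihoods are 1/6 · 0.00041649 = 6.9416e-05, 1/6 · 0.0066639 = 0.0011106, 1/6 · 0.033736 = 0.0056227, 1/6 · 0.10662 = 0.01777, 1/6 · 0.26031 = 0.043385, 1/6 · 0.53978 = 0.089963; with total 0.15792.
The posterior is then P(r = 1 | data) = 0.00043956, P(r = 2 | data) = 0.007033, P(r = 3 | data) = 0.035604, P(r = 4 | data) = 0.11253, P(r = 5 | data) = 0.27473, P(r = 6 | data) = 0.56967.
So P(purple next | data) = Σ P(purple next | H) P(H | data) = (6/7)(0.00043956) + (5/7)(0.007033) + (4/7)(0.035604) + (3/7)(0.11253) + (2/7)(0.27473) + (1/7)(0.56967) = 0.23385.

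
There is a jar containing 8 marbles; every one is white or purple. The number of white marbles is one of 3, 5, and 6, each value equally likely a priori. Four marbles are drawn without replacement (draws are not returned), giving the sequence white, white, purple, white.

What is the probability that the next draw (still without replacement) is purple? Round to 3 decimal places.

For each hypothesis, P(data | H) works out to: P(data | r = 3) = (3/8)(2/7)(5/6)(1/5) = 1/56; P(data | r = 5) = (5/8)(4/7)(3/6)(3/5) = 3/28; P(data | r = 6) = (6/8)(5/7)(2/6)(4/5) = 1/7.
Multiplying each by its prior: 1/3 · 1/56 = 1/168, 1/3 · 3/28 = 1/28, 1/3 · 1/7 = 1/21; with total 5/56.
Dividing through by the total gives posterior P(r = 3 | data) = 1/15, P(r = 5 | data) = 2/5, P(r = 6 | data) = 8/15.
Averaging over the posterior, P(purple next | data) = (1)(1/15) + (1/2)(2/5) + (1/4)(8/15) = 2/5.

0.400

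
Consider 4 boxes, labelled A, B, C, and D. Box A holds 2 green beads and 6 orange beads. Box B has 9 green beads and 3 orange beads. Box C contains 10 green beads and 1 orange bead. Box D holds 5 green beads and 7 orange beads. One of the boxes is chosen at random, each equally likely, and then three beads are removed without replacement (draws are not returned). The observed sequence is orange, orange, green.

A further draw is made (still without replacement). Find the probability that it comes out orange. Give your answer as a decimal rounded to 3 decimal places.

0.623

For each hypothesis, P(data | H) works out to: P(data | box A) = (6/8)(5/7)(2/6) = 5/28; P(data | box B) = (3/12)(2/11)(9/10) = 9/220; P(data | box C) = (1/11)(0/10) = 0; P(data | box D) = (7/12)(6/11)(5/10) = 7/44.
Weighting by the prior gives 1/4 · 5/28 = 5/112, 1/4 · 9/220 = 9/880, 1/4 · 0 = 0, 1/4 · 7/44 = 7/176; these sum to 53/560.
Normalising, the posterior is P(box A | data) = 0.4717, P(box B | data) = 0.10806, P(box C | data) = 0, P(box D | data) = 0.42024.
So P(orange next | data) = Σ P(orange next | H) P(H | data) = (4/5)(0.4717) + (1/9)(0.10806) + (5/9)(0.42024) = 0.62283.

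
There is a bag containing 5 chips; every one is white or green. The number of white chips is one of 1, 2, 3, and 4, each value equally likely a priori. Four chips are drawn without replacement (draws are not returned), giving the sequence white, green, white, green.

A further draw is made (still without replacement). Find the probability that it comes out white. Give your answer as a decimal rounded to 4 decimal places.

0.5000

Under each hypothesis, the probability of the observed sequence is: P(data | r = 1) = (1/5)(4/4)(0/3) = 0; P(data | r = 2) = (2/5)(3/4)(1/3)(2/2) = 1/10; P(data | r = 3) = (3/5)(2/4)(2/3)(1/2) = 1/10; P(data | r = 4) = (4/5)(1/4)(3/3)(0/2) = 0.
The prior-weighted likelihoods are 1/4 · 0 = 0, 1/4 · 1/10 = 1/40, 1/4 · 1/10 = 1/40, 1/4 · 0 = 0; these sum to 1/20.
Normalising, the posterior is P(r = 1 | data) = 0, P(r = 2 | data) = 1/2, P(r = 3 | data) = 1/2, P(r = 4 | data) = 0.
The predictive probability is P(white next | data) = (0)(1/2) + (1)(1/2) = 1/2.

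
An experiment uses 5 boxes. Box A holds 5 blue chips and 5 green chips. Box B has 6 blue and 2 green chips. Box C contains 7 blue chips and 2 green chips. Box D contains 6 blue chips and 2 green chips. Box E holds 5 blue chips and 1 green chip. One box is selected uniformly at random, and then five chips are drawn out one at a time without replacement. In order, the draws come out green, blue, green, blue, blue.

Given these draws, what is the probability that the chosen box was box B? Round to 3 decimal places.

Compute the likelihood of the observed sequence for each case: P(data | box A) = (5/10)(5/9)(4/8)(4/7)(3/6) = 5/126; P(data | box B) = (2/8)(6/7)(1/6)(5/5)(4/4) = 1/28; P(data | box C) = (2/9)(7/8)(1/7)(6/6)(5/5) = 1/36; P(data | box D) = (2/8)(6/7)(1/6)(5/5)(4/4) = 1/28; P(data | box E) = (1/6)(5/5)(0/4) = 0.
The prior-weighted likelihoods are 1/5 · 5/126 = 1/126, 1/5 · 1/28 = 1/140, 1/5 · 1/36 = 1/180, 1/5 · 1/28 = 1/140, 1/5 · 0 = 0; these sum to 1/36.
So P(box B | data) = (1/140) / (1/36) = 9/35.

0.257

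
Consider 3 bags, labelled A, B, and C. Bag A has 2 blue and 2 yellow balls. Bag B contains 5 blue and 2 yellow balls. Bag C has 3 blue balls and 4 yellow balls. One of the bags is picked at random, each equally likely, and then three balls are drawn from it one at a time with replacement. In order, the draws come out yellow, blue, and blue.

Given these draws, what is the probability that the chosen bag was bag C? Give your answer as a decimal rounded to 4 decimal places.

Under each hypothesis, the probability of the observed sequence is: P(data | bag A) = (2/4)(2/4)(2/4) = 0.125; P(data | bag B) = (2/7)(5/7)(5/7) = 0.14577; P(data | bag C) = (4/7)(3/7)(3/7) = 0.10496.
Weighting by the prior gives 1/3 · 0.125 = 0.041667, 1/3 · 0.14577 = 0.048591, 1/3 · 0.10496 = 0.034985; with total 0.12524.
Therefore the posterior P(bag C | data) = (0.034985) / (0.12524) = 0.27934.

0.2793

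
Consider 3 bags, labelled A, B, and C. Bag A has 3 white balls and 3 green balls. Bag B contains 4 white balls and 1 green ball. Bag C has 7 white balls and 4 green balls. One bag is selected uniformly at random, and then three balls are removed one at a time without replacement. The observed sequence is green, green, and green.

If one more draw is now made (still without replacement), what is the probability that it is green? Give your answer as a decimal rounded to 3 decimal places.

For each hypothesis, P(data | H) works out to: P(data | bag A) = (3/6)(2/5)(1/4) = 0.05; P(data | bag B) = (1/5)(0/4) = 0; P(data | bag C) = (4/11)(3/10)(2/9) = 0.024242.
Multiplying each by its prior: 1/3 · 0.05 = 0.016667, 1/3 · 0 = 0, 1/3 · 0.024242 = 0.0080808; these sum to 0.024747.
Normalising, the posterior is P(bag A | data) = 0.67347, P(bag B | data) = 0, P(bag C | data) = 0.32653.
The predictive probability is P(green next | data) = (0)(0.67347) + (1/8)(0.32653) = 0.040816.

0.041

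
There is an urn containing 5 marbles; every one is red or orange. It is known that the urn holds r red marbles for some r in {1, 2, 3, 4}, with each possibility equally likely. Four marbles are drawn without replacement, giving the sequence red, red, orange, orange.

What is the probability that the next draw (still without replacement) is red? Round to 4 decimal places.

The likelihood of the observed sequence under each hypothesis: P(data | r = 1) = (1/5)(0/4) = 0; P(data | r = 2) = (2/5)(1/4)(3/3)(2/2) = 1/10; P(data | r = 3) = (3/5)(2/4)(2/3)(1/2) = 1/10; P(data | r = 4) = (4/5)(3/4)(1/3)(0/2) = 0.
Multiplying each by its prior: 1/4 · 0 = 0, 1/4 · 1/10 = 1/40, 1/4 · 1/10 = 1/40, 1/4 · 0 = 0; these sum to 1/20.
The posterior is then P(r = 1 | data) = 0, P(r = 2 | data) = 1/2, P(r = 3 | data) = 1/2, P(r = 4 | data) = 0.
So P(red next | data) = Σ P(red next | H) P(H | data) = (0)(1/2) + (1)(1/2) = 1/2.

0.5000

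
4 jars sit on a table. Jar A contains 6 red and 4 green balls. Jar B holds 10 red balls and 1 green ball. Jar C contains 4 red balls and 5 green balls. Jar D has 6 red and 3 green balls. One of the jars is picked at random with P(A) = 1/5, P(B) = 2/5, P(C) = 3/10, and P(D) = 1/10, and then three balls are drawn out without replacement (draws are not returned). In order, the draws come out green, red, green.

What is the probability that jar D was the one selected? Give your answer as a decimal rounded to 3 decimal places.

The likelihood of the observed sequence under each hypothesis: P(data | jar A) = (4/10)(6/9)(3/8) = 0.1; P(data | jar B) = (1/11)(10/10)(0/9) = 0; P(data | jar C) = (5/9)(4/8)(4/7) = 0.15873; P(data | jar D) = (3/9)(6/8)(2/7) = 0.071429.
Weighting by the prior gives 1/5 · 0.1 = 0.02, 2/5 · 0 = 0, 3/10 · 0.15873 = 0.047619, 1/10 · 0.071429 = 0.0071429; these sum to 0.074762.
Therefore the posterior P(jar D | data) = (0.0071429) / (0.074762) = 0.095541.

0.096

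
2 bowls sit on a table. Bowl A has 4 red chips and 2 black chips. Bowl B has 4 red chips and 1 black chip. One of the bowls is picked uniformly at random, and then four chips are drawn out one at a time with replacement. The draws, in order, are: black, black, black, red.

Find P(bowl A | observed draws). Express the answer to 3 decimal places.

0.794

Under each hypothesis, the probability of the observed sequence is: P(data | bowl A) = (2/6)(2/6)(2/6)(4/6) = 0.024691; P(data | bowl B) = (1/5)(1/5)(1/5)(4/5) = 0.0064.
Multiplying each by its prior: 1/2 · 0.024691 = 0.012346, 1/2 · 0.0064 = 0.0032; these sum to 0.015546.
So P(bowl A | data) = (0.012346) / (0.015546) = 0.79416.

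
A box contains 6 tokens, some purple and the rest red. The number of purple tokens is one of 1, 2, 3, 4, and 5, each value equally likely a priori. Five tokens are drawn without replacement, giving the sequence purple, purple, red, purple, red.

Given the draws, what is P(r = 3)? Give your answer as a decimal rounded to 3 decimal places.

Compute the likelihood of the observed sequence for each case: P(data | r = 1) = (1/6)(0/5) = 0; P(data | r = 2) = (2/6)(1/5)(4/4)(0/3) = 0; P(data | r = 3) = (3/6)(2/5)(3/4)(1/3)(2/2) = 1/20; P(data | r = 4) = (4/6)(3/5)(2/4)(2/3)(1/2) = 1/15; P(data | r = 5) = (5/6)(4/5)(1/4)(3/3)(0/2) = 0.
The prior-weighted likelihoods are 1/5 · 0 = 0, 1/5 · 0 = 0, 1/5 · 1/20 = 1/100, 1/5 · 1/15 = 1/75, 1/5 · 0 = 0; these sum to 7/300.
Hence P(r = 3 | data) = (1/100) / (7/300) = 3/7.

0.429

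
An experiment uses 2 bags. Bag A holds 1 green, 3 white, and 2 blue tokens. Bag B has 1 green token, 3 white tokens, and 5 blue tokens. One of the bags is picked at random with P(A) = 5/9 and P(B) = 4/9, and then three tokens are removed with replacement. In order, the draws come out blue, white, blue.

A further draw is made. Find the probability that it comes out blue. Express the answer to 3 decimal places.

The likelihood of the observed sequence under each hypothesis: P(data | bag A) = (2/6)(3/6)(2/6) = 0.055556; P(data | bag B) = (5/9)(3/9)(5/9) = 0.10288.
Multiplying each by its prior: 5/9 · 0.055556 = 0.030864, 4/9 · 0.10288 = 0.045725; these sum to 0.076589.
The posterior is then P(bag A | data) = 0.40299, P(bag B | data) = 0.59701.
The predictive probability is P(blue next | data) = (1/3)(0.40299) + (5/9)(0.59701) = 0.466.

0.466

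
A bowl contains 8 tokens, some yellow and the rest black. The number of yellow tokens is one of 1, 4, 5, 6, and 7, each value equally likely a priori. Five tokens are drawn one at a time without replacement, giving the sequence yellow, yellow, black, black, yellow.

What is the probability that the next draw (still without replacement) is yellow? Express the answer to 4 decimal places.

For each hypothesis, P(data | H) works out to: P(data | r = 1) = (1/8)(0/7) = 0; P(data | r = 4) = (4/8)(3/7)(4/6)(3/5)(2/4) = 0.042857; P(data | r = 5) = (5/8)(4/7)(3/6)(2/5)(3/4) = 0.053571; P(data | r = 6) = (6/8)(5/7)(2/6)(1/5)(4/4) = 0.035714; P(data | r = 7) = (7/8)(6/7)(1/6)(0/5) = 0.
The prior-weighted likelihoods are 1/5 · 0 = 0, 1/5 · 0.042857 = 0.0085714, 1/5 · 0.053571 = 0.010714, 1/5 · 0.035714 = 0.0071429, 1/5 · 0 = 0; summing to 0.026429.
Dividing through by the total gives posterior P(r = 1 | data) = 0, P(r = 4 | data) = 0.32432, P(r = 5 | data) = 0.40541, P(r = 6 | data) = 0.27027, P(r = 7 | data) = 0.
So P(yellow next | data) = Σ P(yellow next | H) P(H | data) = (1/3)(0.32432) + (2/3)(0.40541) + (1)(0.27027) = 0.64865.

0.6486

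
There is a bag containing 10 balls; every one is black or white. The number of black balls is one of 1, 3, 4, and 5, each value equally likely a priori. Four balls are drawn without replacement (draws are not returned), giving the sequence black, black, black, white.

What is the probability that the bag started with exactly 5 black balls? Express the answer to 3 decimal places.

0.617

Under each hypothesis, the probability of the observed sequence is: P(data | r = 1) = (1/10)(0/9) = 0; P(data | r = 3) = (3/10)(2/9)(1/8)(7/7) = 0.0083333; P(data | r = 4) = (4/10)(3/9)(2/8)(6/7) = 0.028571; P(data | r = 5) = (5/10)(4/9)(3/8)(5/7) = 0.059524.
The prior-weighted likelihoods are 1/4 · 0 = 0, 1/4 · 0.0083333 = 0.0020833, 1/4 · 0.028571 = 0.0071429, 1/4 · 0.059524 = 0.014881; these sum to 0.024107.
So P(r = 5 | data) = (0.014881) / (0.024107) = 0.61728.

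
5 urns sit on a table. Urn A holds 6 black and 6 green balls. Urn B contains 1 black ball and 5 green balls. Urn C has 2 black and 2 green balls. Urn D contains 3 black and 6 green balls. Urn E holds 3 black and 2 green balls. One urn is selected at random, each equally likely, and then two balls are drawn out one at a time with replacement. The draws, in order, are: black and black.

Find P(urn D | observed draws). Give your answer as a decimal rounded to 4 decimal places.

Under each hypothesis, the probability of the observed sequence is: P(data | urn A) = (6/12)(6/12) = 0.25; P(data | urn B) = (1/6)(1/6) = 0.027778; P(data | urn C) = (2/4)(2/4) = 0.25; P(data | urn D) = (3/9)(3/9) = 0.11111; P(data | urn E) = (3/5)(3/5) = 0.36.
Weighting by the prior gives 1/5 · 0.25 = 0.05, 1/5 · 0.027778 = 0.0055556, 1/5 · 0.25 = 0.05, 1/5 · 0.11111 = 0.022222, 1/5 · 0.36 = 0.072; summing to 0.19978.
By Bayes' rule, P(urn D | data) = (0.022222) / (0.19978) = 0.11123.

0.1112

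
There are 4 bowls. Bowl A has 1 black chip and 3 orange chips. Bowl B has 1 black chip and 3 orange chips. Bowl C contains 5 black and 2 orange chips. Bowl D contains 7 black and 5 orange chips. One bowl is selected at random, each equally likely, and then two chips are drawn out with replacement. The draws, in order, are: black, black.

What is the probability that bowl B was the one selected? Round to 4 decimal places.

0.0641

The likelihood of the observed sequence under each hypothesis: P(data | bowl A) = (1/4)(1/4) = 0.0625; P(data | bowl B) = (1/4)(1/4) = 0.0625; P(data | bowl C) = (5/7)(5/7) = 0.5102; P(data | bowl D) = (7/12)(7/12) = 0.34028.
Multiplying each by its prior: 1/4 · 0.0625 = 0.015625, 1/4 · 0.0625 = 0.015625, 1/4 · 0.5102 = 0.12755, 1/4 · 0.34028 = 0.085069; summing to 0.24387.
Hence P(bowl B | data) = (0.015625) / (0.24387) = 0.064071.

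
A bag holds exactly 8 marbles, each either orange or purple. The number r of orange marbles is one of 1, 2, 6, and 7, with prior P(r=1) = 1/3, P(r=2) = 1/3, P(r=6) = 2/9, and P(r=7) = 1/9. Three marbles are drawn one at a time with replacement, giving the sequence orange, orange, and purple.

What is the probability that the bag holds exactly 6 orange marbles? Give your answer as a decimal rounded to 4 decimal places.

The likelihood of the observed sequence under each hypothesis: P(data | r = 1) = (1/8)(1/8)(7/8) = 0.013672; P(data | r = 2) = (2/8)(2/8)(6/8) = 0.046875; P(data | r = 6) = (6/8)(6/8)(2/8) = 0.14062; P(data | r = 7) = (7/8)(7/8)(1/8) = 0.095703.
The prior-weighted likelihoods are 1/3 · 0.013672 = 0.0045573, 1/3 · 0.046875 = 0.015625, 2/9 · 0.14062 = 0.03125, 1/9 · 0.095703 = 0.010634; with total 0.062066.
By Bayes' rule, P(r = 6 | data) = (0.03125) / (0.062066) = 0.5035.

0.5035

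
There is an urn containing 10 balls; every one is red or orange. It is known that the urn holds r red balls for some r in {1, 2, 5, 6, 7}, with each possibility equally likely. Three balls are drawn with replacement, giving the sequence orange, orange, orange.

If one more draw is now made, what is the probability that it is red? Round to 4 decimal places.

0.2025

Compute the likelihood of the observed sequence for each case: P(data | r = 1) = (9/10)(9/10)(9/10) = 0.729; P(data | r = 2) = (8/10)(8/10)(8/10) = 0.512; P(data | r = 5) = (5/10)(5/10)(5/10) = 0.125; P(data | r = 6) = (4/10)(4/10)(4/10) = 0.064; P(data | r = 7) = (3/10)(3/10)(3/10) = 0.027.
Multiplying each by its prior: 1/5 · 0.729 = 0.1458, 1/5 · 0.512 = 0.1024, 1/5 · 0.125 = 0.025, 1/5 · 0.064 = 0.0128, 1/5 · 0.027 = 0.0054; these sum to 0.2914.
Dividing through by the total gives posterior P(r = 1 | data) = 0.50034, P(r = 2 | data) = 0.35141, P(r = 5 | data) = 0.085793, P(r = 6 | data) = 0.043926, P(r = 7 | data) = 0.018531.
So P(red next | data) = Σ P(red next | H) P(H | data) = (1/10)(0.50034) + (1/5)(0.35141) + (1/2)(0.085793) + (3/5)(0.043926) + (7/10)(0.018531) = 0.20254.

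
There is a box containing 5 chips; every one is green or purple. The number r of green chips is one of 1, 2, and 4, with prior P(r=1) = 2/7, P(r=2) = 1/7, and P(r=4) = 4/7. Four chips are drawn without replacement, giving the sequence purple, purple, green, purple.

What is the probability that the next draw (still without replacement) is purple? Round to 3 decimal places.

Compute the likelihood of the observed sequence for each case: P(data | r = 1) = (4/5)(3/4)(1/3)(2/2) = 1/5; P(data | r = 2) = (3/5)(2/4)(2/3)(1/2) = 1/10; P(data | r = 4) = (1/5)(0/4) = 0.
Multiplying each by its prior: 2/7 · 1/5 = 2/35, 1/7 · 1/10 = 1/70, 4/7 · 0 = 0; these sum to 1/14.
Dividing through by the total gives posterior P(r = 1 | data) = 4/5, P(r = 2 | data) = 1/5, P(r = 4 | data) = 0.
Averaging over the posterior, P(purple next | data) = (1)(4/5) + (0)(1/5) = 4/5.

0.800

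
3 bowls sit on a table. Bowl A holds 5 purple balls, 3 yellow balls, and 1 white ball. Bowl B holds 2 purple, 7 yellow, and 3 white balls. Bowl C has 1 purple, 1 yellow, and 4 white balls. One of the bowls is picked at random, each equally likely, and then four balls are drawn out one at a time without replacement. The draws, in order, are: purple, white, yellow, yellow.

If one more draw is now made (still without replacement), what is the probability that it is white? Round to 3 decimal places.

0.170

Compute the likelihood of the observed sequence for each case: P(data | bowl A) = (5/9)(1/8)(3/7)(2/6) = 0.0099206; P(data | bowl B) = (2/12)(3/11)(7/10)(6/9) = 0.021212; P(data | bowl C) = (1/6)(4/5)(1/4)(0/3) = 0.
Multiplying each by its prior: 1/3 · 0.0099206 = 0.0033069, 1/3 · 0.021212 = 0.0070707, 1/3 · 0 = 0; these sum to 0.010378.
The posterior is then P(bowl A | data) = 0.31866, P(bowl B | data) = 0.68134, P(bowl C | data) = 0.
So P(white next | data) = Σ P(white next | H) P(H | data) = (0)(0.31866) + (1/4)(0.68134) = 0.17034.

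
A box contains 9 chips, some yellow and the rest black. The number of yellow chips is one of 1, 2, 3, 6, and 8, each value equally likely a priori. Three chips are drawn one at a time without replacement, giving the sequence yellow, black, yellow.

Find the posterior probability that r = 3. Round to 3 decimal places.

For each hypothesis, P(data | H) works out to: P(data | r = 1) = (1/9)(8/8)(0/7) = 0; P(data | r = 2) = (2/9)(7/8)(1/7) = 1/36; P(data | r = 3) = (3/9)(6/8)(2/7) = 1/14; P(data | r = 6) = (6/9)(3/8)(5/7) = 5/28; P(data | r = 8) = (8/9)(1/8)(7/7) = 1/9.
The prior-weighted likelihoods are 1/5 · 0 = 0, 1/5 · 1/36 = 1/180, 1/5 · 1/14 = 1/70, 1/5 · 5/28 = 1/28, 1/5 · 1/9 = 1/45; these sum to 7/90.
By Bayes' rule, P(r = 3 | data) = (1/70) / (7/90) = 9/49.

0.184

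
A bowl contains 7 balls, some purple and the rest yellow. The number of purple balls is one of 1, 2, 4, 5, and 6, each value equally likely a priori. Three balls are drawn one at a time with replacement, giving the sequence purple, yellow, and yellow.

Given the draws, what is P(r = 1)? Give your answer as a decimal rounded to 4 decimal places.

0.2432

Compute the likelihood of the observed sequence for each case: P(data | r = 1) = (1/7)(6/7)(6/7) = 0.10496; P(data | r = 2) = (2/7)(5/7)(5/7) = 0.14577; P(data | r = 4) = (4/7)(3/7)(3/7) = 0.10496; P(data | r = 5) = (5/7)(2/7)(2/7) = 0.058309; P(data | r = 6) = (6/7)(1/7)(1/7) = 0.017493.
Multiplying each by its prior: 1/5 · 0.10496 = 0.020991, 1/5 · 0.14577 = 0.029155, 1/5 · 0.10496 = 0.020991, 1/5 · 0.058309 = 0.011662, 1/5 · 0.017493 = 0.0034985; summing to 0.086297.
Hence P(r = 1 | data) = (0.020991) / (0.086297) = 0.24324.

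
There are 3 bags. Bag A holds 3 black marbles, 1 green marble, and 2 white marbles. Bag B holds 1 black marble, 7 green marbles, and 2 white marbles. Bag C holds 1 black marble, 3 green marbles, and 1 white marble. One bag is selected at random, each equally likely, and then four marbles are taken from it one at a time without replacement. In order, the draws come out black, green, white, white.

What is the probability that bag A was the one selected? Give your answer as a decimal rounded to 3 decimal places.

For each hypothesis, P(data | H) works out to: P(data | bag A) = (3/6)(1/5)(2/4)(1/3) = 0.016667; P(data | bag B) = (1/10)(7/9)(2/8)(1/7) = 0.0027778; P(data | bag C) = (1/5)(3/4)(1/3)(0/2) = 0.
The prior-weighted likelihoods are 1/3 · 0.016667 = 0.0055556, 1/3 · 0.0027778 = 0.00092593, 1/3 · 0 = 0; summing to 0.0064815.
Therefore the posterior P(bag A | data) = (0.0055556) / (0.0064815) = 0.85714.

0.857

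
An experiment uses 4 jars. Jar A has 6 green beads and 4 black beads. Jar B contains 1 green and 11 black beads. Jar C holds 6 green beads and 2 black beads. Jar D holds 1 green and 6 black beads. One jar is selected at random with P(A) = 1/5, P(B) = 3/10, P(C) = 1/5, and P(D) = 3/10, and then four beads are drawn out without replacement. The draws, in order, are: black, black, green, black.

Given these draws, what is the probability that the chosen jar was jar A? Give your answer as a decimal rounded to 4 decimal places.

The likelihood of the observed sequence under each hypothesis: P(data | jar A) = (4/10)(3/9)(6/8)(2/7) = 0.028571; P(data | jar B) = (11/12)(10/11)(1/10)(9/9) = 0.083333; P(data | jar C) = (2/8)(1/7)(6/6)(0/5) = 0; P(data | jar D) = (6/7)(5/6)(1/5)(4/4) = 0.14286.
Multiplying each by its prior: 1/5 · 0.028571 = 0.0057143, 3/10 · 0.083333 = 0.025, 1/5 · 0 = 0, 3/10 · 0.14286 = 0.042857; summing to 0.073571.
So P(jar A | data) = (0.0057143) / (0.073571) = 0.07767.

0.0777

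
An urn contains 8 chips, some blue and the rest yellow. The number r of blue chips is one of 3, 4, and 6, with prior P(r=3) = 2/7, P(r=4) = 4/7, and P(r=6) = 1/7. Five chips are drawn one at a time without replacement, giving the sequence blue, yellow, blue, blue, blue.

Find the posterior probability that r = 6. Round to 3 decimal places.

For each hypothesis, P(data | H) works out to: P(data | r = 3) = (3/8)(5/7)(2/6)(1/5)(0/4) = 0; P(data | r = 4) = (4/8)(4/7)(3/6)(2/5)(1/4) = 1/70; P(data | r = 6) = (6/8)(2/7)(5/6)(4/5)(3/4) = 3/28.
Multiplying each by its prior: 2/7 · 0 = 0, 4/7 · 1/70 = 2/245, 1/7 · 3/28 = 3/196; these sum to 23/980.
Hence P(r = 6 | data) = (3/196) / (23/980) = 15/23.

0.652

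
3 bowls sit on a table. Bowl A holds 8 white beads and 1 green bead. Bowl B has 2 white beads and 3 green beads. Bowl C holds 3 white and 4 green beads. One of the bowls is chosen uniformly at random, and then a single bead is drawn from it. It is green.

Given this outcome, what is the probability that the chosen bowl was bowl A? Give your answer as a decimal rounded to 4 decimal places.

Compute the likelihood of this draw for each case: P(data | bowl A) = (1/9) = 1/9; P(data | bowl B) = (3/5) = 3/5; P(data | bowl C) = (4/7) = 4/7.
Multiplying each by its prior: 1/3 · 1/9 = 1/27, 1/3 · 3/5 = 1/5, 1/3 · 4/7 = 4/21; summing to 404/945.
Therefore the posterior P(bowl A | data) = (1/27) / (404/945) = 35/404.

0.0866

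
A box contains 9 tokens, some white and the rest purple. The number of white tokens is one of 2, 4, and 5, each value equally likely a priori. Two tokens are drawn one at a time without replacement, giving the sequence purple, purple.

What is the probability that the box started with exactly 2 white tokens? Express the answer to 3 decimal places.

The likelihood of the observed sequence under each hypothesis: P(data | r = 2) = (7/9)(6/8) = 7/12; P(data | r = 4) = (5/9)(4/8) = 5/18; P(data | r = 5) = (4/9)(3/8) = 1/6.
Weighting by the prior gives 1/3 · 7/12 = 7/36, 1/3 · 5/18 = 5/54, 1/3 · 1/6 = 1/18; these sum to 37/108.
Hence P(r = 2 | data) = (7/36) / (37/108) = 21/37.

0.568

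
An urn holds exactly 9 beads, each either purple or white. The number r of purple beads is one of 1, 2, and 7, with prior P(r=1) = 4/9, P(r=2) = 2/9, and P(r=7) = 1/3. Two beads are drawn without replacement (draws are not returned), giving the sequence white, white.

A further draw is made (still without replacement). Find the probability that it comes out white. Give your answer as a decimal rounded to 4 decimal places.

0.8025

Compute the likelihood of the observed sequence for each case: P(data | r = 1) = (8/9)(7/8) = 7/9; P(data | r = 2) = (7/9)(6/8) = 7/12; P(data | r = 7) = (2/9)(1/8) = 1/36.
Weighting by the prior gives 4/9 · 7/9 = 28/81, 2/9 · 7/12 = 7/54, 1/3 · 1/36 = 1/108; these sum to 157/324.
The posterior is then P(r = 1 | data) = 112/157, P(r = 2 | data) = 42/157, P(r = 7 | data) = 3/157.
So P(white next | data) = Σ P(white next | H) P(H | data) = (6/7)(112/157) + (5/7)(42/157) + (0)(3/157) = 126/157.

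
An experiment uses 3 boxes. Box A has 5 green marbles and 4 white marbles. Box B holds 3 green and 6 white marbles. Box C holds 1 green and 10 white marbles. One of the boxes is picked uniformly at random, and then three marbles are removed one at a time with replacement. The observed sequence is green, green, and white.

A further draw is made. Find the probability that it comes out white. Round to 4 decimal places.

Compute the likelihood of the observed sequence for each case: P(data | box A) = (5/9)(5/9)(4/9) = 0.13717; P(data | box B) = (3/9)(3/9)(6/9) = 0.074074; P(data | box C) = (1/11)(1/11)(10/11) = 0.0075131.
Multiplying each by its prior: 1/3 · 0.13717 = 0.045725, 1/3 · 0.074074 = 0.024691, 1/3 · 0.0075131 = 0.0025044; with total 0.07292.
Normalising, the posterior is P(box A | data) = 0.62705, P(box B | data) = 0.33861, P(box C | data) = 0.034344.
So P(white next | data) = Σ P(white next | H) P(H | data) = (4/9)(0.62705) + (2/3)(0.33861) + (10/11)(0.034344) = 0.53565.

0.5356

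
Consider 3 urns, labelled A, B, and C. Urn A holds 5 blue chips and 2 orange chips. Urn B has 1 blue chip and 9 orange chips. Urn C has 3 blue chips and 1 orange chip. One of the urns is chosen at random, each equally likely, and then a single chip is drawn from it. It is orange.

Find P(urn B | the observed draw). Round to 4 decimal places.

Under each hypothesis, the probability of this draw is: P(data | urn A) = (2/7) = 2/7; P(data | urn B) = (9/10) = 9/10; P(data | urn C) = (1/4) = 1/4.
The prior-weighted likelihoods are 1/3 · 2/7 = 2/21, 1/3 · 9/10 = 3/10, 1/3 · 1/4 = 1/12; these sum to 67/140.
Therefore the posterior P(urn B | data) = (3/10) / (67/140) = 42/67.

0.6269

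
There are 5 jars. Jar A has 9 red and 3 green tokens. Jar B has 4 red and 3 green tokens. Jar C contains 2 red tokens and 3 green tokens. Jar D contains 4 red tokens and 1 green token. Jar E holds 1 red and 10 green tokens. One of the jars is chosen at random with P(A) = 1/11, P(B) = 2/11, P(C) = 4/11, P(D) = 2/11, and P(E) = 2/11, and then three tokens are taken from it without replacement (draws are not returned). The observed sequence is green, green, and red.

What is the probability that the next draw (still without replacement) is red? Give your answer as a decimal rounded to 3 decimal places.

0.486

The likelihood of the observed sequence under each hypothesis: P(data | jar A) = (3/12)(2/11)(9/10) = 0.040909; P(data | jar B) = (3/7)(2/6)(4/5) = 0.11429; P(data | jar C) = (3/5)(2/4)(2/3) = 0.2; P(data | jar D) = (1/5)(0/4) = 0; P(data | jar E) = (10/11)(9/10)(1/9) = 0.090909.
Multiplying each by its prior: 1/11 · 0.040909 = 0.003719, 2/11 · 0.11429 = 0.020779, 4/11 · 0.2 = 0.072727, 2/11 · 0 = 0, 2/11 · 0.090909 = 0.016529; with total 0.11375.
Normalising, the posterior is P(jar A | data) = 0.032693, P(jar B | data) = 0.18267, P(jar C | data) = 0.63934, P(jar D | data) = 0, P(jar E | data) = 0.1453.
So P(red next | data) = Σ P(red next | H) P(H | data) = (8/9)(0.032693) + (3/4)(0.18267) + (1/2)(0.63934) + (0)(0.1453) = 0.48573.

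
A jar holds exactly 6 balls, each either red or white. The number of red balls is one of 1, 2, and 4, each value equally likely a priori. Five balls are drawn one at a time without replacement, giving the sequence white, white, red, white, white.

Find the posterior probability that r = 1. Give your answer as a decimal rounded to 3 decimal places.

0.714

The likelihood of the observed sequence under each hypothesis: P(data | r = 1) = (5/6)(4/5)(1/4)(3/3)(2/2) = 1/6; P(data | r = 2) = (4/6)(3/5)(2/4)(2/3)(1/2) = 1/15; P(data | r = 4) = (2/6)(1/5)(4/4)(0/3) = 0.
Weighting by the prior gives 1/3 · 1/6 = 1/18, 1/3 · 1/15 = 1/45, 1/3 · 0 = 0; these sum to 7/90.
By Bayes' rule, P(r = 1 | data) = (1/18) / (7/90) = 5/7.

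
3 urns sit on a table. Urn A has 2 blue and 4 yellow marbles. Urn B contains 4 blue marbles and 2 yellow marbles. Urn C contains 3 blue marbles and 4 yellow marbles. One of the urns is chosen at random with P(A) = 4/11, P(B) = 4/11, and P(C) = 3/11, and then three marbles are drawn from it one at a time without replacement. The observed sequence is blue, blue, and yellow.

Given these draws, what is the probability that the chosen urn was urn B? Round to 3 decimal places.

Compute the likelihood of the observed sequence for each case: P(data | urn A) = (2/6)(1/5)(4/4) = 0.066667; P(data | urn B) = (4/6)(3/5)(2/4) = 0.2; P(data | urn C) = (3/7)(2/6)(4/5) = 0.11429.
Weighting by the prior gives 4/11 · 0.066667 = 0.024242, 4/11 · 0.2 = 0.072727, 3/11 · 0.11429 = 0.031169; these sum to 0.12814.
Therefore the posterior P(urn B | data) = (0.072727) / (0.12814) = 0.56757.

0.568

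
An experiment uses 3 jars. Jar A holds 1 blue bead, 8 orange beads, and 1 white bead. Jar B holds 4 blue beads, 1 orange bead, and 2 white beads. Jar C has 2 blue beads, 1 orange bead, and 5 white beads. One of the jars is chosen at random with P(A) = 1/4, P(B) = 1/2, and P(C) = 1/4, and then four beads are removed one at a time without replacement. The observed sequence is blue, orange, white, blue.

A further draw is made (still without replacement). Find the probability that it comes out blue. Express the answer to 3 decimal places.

0.604

The likelihood of the observed sequence under each hypothesis: P(data | jar A) = (1/10)(8/9)(1/8)(0/7) = 0; P(data | jar B) = (4/7)(1/6)(2/5)(3/4) = 0.028571; P(data | jar C) = (2/8)(1/7)(5/6)(1/5) = 0.0059524.
The prior-weighted likelihoods are 1/4 · 0 = 0, 1/2 · 0.028571 = 0.014286, 1/4 · 0.0059524 = 0.0014881; summing to 0.015774.
Dividing through by the total gives posterior P(jar A | data) = 0, P(jar B | data) = 0.90566, P(jar C | data) = 0.09434.
Averaging over the posterior, P(blue next | data) = (2/3)(0.90566) + (0)(0.09434) = 0.60377.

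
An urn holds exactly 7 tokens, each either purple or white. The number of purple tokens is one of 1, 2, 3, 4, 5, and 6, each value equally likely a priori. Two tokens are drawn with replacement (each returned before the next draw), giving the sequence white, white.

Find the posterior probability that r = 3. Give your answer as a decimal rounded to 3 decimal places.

0.176

Compute the likelihood of the observed sequence for each case: P(data | r = 1) = (6/7)(6/7) = 36/49; P(data | r = 2) = (5/7)(5/7) = 25/49; P(data | r = 3) = (4/7)(4/7) = 16/49; P(data | r = 4) = (3/7)(3/7) = 9/49; P(data | r = 5) = (2/7)(2/7) = 4/49; P(data | r = 6) = (1/7)(1/7) = 1/49.
Multiplying each by its prior: 1/6 · 36/49 = 6/49, 1/6 · 25/49 = 25/294, 1/6 · 16/49 = 8/147, 1/6 · 9/49 = 3/98, 1/6 · 4/49 = 2/147, 1/6 · 1/49 = 1/294; with total 13/42.
Therefore the posterior P(r = 3 | data) = (8/147) / (13/42) = 16/91.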